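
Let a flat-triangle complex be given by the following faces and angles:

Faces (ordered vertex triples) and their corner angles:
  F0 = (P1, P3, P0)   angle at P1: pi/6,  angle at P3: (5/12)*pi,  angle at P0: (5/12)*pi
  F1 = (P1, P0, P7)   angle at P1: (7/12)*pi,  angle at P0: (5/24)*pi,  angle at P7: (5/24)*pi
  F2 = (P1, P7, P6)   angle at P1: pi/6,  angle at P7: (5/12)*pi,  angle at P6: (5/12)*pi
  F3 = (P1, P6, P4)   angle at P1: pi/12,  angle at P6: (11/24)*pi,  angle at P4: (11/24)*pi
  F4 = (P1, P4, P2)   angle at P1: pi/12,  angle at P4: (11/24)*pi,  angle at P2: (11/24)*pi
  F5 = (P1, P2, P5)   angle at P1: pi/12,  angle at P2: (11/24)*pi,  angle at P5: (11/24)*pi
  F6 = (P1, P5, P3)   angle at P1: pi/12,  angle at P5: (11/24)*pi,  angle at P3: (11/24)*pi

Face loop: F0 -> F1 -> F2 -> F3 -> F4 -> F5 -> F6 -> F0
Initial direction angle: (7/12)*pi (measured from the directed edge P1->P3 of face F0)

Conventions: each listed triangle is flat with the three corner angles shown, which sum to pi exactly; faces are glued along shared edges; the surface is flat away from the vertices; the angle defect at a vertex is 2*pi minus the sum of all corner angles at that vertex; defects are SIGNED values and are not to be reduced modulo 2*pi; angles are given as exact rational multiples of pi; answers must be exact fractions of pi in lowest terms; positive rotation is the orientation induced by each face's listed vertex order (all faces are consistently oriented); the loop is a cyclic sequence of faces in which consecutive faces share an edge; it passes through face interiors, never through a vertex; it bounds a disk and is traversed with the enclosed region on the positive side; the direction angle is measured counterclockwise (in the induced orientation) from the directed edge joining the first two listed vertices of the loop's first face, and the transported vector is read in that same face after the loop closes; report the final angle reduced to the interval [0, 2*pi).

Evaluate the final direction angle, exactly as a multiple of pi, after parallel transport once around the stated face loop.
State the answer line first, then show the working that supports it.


Answer: final direction angle = (4/3)*pi

enclosed vertex P1: corner angles sum to (5/4)*pi, defect = 2*pi - (5/4)*pi = (3/4)*pi
the rotation equals the total enclosed defect, so the final angle is initial + defects (mod 2*pi)
final angle = (7/12)*pi + (3/4)*pi = (4/3)*pi (mod 2*pi)


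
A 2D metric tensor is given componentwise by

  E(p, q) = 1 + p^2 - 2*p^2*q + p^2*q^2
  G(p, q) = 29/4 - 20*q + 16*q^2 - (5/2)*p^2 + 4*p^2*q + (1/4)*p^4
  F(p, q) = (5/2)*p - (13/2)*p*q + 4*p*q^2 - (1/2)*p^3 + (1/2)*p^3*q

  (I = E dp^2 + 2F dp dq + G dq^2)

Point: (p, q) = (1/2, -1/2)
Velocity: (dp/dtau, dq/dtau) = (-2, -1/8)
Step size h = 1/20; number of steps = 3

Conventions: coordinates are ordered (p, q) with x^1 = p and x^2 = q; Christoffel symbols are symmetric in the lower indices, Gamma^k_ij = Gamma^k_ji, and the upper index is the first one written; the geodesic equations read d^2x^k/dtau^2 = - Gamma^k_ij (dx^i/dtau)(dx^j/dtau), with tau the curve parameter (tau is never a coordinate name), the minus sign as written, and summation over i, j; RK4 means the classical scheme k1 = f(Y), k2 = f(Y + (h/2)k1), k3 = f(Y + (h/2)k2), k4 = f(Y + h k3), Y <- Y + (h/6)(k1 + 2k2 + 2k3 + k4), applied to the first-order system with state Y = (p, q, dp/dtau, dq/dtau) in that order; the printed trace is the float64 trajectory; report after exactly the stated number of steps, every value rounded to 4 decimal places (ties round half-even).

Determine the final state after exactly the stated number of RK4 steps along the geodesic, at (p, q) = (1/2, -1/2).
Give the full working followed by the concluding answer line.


f(Y) = (dp/dtau, dq/dtau, -Gamma^p_ij Y'^i Y'^j, -Gamma^q_ij Y'^i Y'^j) with the Gammas evaluated at the stage position; h = 0.050000; intermediate values shown to 6 dp
step 0: p = 0.5000, q = -0.5000, dp/dtau = -2.0000, dq/dtau = -0.1250
step 1:
  k1: at (p, q) = (0.500000, -0.500000), (dp/dtau, dq/dtau) = (-2.000000, -0.125000); Gamma_ppp = 0.054340, Gamma_ppq = -0.018113, Gamma_pqq = -0.144906, Gamma_qpp = 0.316981, Gamma_qpq = -0.105660, Gamma_qqq = -0.845283; k1 = (-2.000000, -0.125000, -0.206038, -1.201887)
  k2: at (p, q) = (0.450000, -0.503125), (dp/dtau, dq/dtau) = (-2.005151, -0.155047); Gamma_ppp = 0.048608, Gamma_ppq = -0.014552, Gamma_pqq = -0.129353, Gamma_qpp = 0.317004, Gamma_qpq = -0.094903, Gamma_qqq = -0.843586; k2 = (-2.005151, -0.155047, -0.183278, -1.195266)
  k3: at (p, q) = (0.449871, -0.503876), (dp/dtau, dq/dtau) = (-2.004582, -0.154882); Gamma_ppp = 0.048580, Gamma_ppq = -0.014532, Gamma_pqq = -0.129212, Gamma_qpp = 0.316970, Gamma_qpq = -0.094819, Gamma_qqq = -0.843075; k3 = (-2.004582, -0.154882, -0.183087, -1.194595)
  k4: at (p, q) = (0.399771, -0.507744), (dp/dtau, dq/dtau) = (-2.009154, -0.184730); Gamma_ppp = 0.042918, Gamma_ppq = -0.011379, Gamma_pqq = -0.113859, Gamma_qpp = 0.316929, Gamma_qpq = -0.084032, Gamma_qqq = -0.840803; k4 = (-2.009154, -0.184730, -0.160914, -1.188278)
  Y <- Y + (h/6)(k1 + 2k2 + 2k3 + k4): p = 0.3998, q = -0.5077, dp/dtau = -2.0092, dq/dtau = -0.1847
step 2:
  k1: at (p, q) = (0.399761, -0.507747), (dp/dtau, dq/dtau) = (-2.009164, -0.184749); Gamma_ppp = 0.042917, Gamma_ppq = -0.011379, Gamma_pqq = -0.113856, Gamma_qpp = 0.316929, Gamma_qpq = -0.084030, Gamma_qqq = -0.840801; k1 = (-2.009164, -0.184749, -0.160910, -1.188279)
  k2: at (p, q) = (0.349532, -0.512365), (dp/dtau, dq/dtau) = (-2.013187, -0.214456); Gamma_ppp = 0.037315, Gamma_ppq = -0.008624, Gamma_pqq = -0.098693, Gamma_qpp = 0.316830, Gamma_qpq = -0.073225, Gamma_qqq = -0.837972; k2 = (-2.013187, -0.214456, -0.139248, -1.182319)
  k3: at (p, q) = (0.349432, -0.513108), (dp/dtau, dq/dtau) = (-2.012645, -0.214307); Gamma_ppp = 0.037294, Gamma_ppq = -0.008612, Gamma_pqq = -0.098588, Gamma_qpp = 0.316797, Gamma_qpq = -0.073160, Gamma_qqq = -0.837473; k3 = (-2.012645, -0.214307, -0.139109, -1.181688)
  k4: at (p, q) = (0.299129, -0.518462), (dp/dtau, dq/dtau) = (-2.016119, -0.243833); Gamma_ppp = 0.031756, Gamma_ppq = -0.006256, Gamma_pqq = -0.083653, Gamma_qpp = 0.316646, Gamma_qpq = -0.062378, Gamma_qqq = -0.834123; k4 = (-2.016119, -0.243833, -0.117955, -1.176161)
  Y <- Y + (h/6)(k1 + 2k2 + 2k3 + k4): p = 0.2991, q = -0.5185, dp/dtau = -2.0161, dq/dtau = -0.2439
step 3:
  k1: at (p, q) = (0.299120, -0.518464), (dp/dtau, dq/dtau) = (-2.016127, -0.243853); Gamma_ppp = 0.031755, Gamma_ppq = -0.006255, Gamma_pqq = -0.083650, Gamma_qpp = 0.316646, Gamma_qpq = -0.062376, Gamma_qqq = -0.834122; k1 = (-2.016127, -0.243853, -0.117951, -1.176160)
  k2: at (p, q) = (0.248717, -0.524560), (dp/dtau, dq/dtau) = (-2.019076, -0.273257); Gamma_ppp = 0.026272, Gamma_ppq = -0.004286, Gamma_pqq = -0.068930, Gamma_qpp = 0.316447, Gamma_qpq = -0.051625, Gamma_qqq = -0.830265; k2 = (-2.019076, -0.273257, -0.097225, -1.171089)
  k3: at (p, q) = (0.248643, -0.525296), (dp/dtau, dq/dtau) = (-2.018558, -0.273130); Gamma_ppp = 0.026257, Gamma_ppq = -0.004280, Gamma_pqq = -0.068858, Gamma_qpp = 0.316415, Gamma_qpq = -0.051580, Gamma_qqq = -0.829781; k3 = (-2.018558, -0.273130, -0.097130, -1.170482)
  k4: at (p, q) = (0.198192, -0.532121), (dp/dtau, dq/dtau) = (-2.020984, -0.302377); Gamma_ppp = 0.020831, Gamma_ppq = -0.002695, Gamma_pqq = -0.054385, Gamma_qpp = 0.316173, Gamma_qpq = -0.040900, Gamma_qqq = -0.825453; k4 = (-2.020984, -0.302377, -0.076816, -1.165911)
  Y <- Y + (h/6)(k1 + 2k2 + 2k3 + k4): p = 0.1982, q = -0.5321, dp/dtau = -2.0210, dq/dtau = -0.3024

Answer: p = 0.1982, q = -0.5321, dp/dtau = -2.0210, dq/dtau = -0.3024


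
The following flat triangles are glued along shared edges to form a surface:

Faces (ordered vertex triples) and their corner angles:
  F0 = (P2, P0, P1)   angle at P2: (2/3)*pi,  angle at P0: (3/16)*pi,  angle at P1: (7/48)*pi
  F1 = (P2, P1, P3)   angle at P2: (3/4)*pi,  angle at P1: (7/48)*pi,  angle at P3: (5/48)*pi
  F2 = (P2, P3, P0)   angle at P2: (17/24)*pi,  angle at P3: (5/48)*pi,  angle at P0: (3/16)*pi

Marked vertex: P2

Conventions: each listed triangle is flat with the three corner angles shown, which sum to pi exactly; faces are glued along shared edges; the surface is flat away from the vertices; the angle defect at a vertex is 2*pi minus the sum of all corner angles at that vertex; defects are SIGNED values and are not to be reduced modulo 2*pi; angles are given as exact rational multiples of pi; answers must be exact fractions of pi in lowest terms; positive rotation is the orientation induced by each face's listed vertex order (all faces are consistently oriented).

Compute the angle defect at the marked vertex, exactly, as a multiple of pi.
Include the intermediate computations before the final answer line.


Sum of corner angles at P2: (17/8)*pi
defect = 2*pi - (17/8)*pi

Answer: defect(P2) = -pi/8


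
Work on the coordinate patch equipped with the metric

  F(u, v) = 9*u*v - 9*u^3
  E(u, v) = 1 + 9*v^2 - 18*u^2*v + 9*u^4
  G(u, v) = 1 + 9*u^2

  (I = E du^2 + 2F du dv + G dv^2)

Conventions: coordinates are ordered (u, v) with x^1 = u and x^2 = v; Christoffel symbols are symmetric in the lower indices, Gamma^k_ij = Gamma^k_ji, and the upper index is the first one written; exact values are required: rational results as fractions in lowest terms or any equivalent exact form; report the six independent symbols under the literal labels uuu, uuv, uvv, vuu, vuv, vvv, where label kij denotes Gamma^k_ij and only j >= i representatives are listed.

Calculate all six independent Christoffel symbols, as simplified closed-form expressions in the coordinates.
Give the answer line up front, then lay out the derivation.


Answer: Gamma_uuu = (18*u^3 - 18*u*v)/(9*u^4 - 18*u^2*v + 9*u^2 + 9*v^2 + 1), Gamma_uuv = (-9*u^2 + 9*v)/(9*u^4 - 18*u^2*v + 9*u^2 + 9*v^2 + 1), Gamma_uvv = 0, Gamma_vuu = -18*u^2/(9*u^4 - 18*u^2*v + 9*u^2 + 9*v^2 + 1), Gamma_vuv = 9*u/(9*u^4 - 18*u^2*v + 9*u^2 + 9*v^2 + 1), Gamma_vvv = 0

E = 1 + 9*v^2 - 18*u^2*v + 9*u^4; F = 9*u*v - 9*u^3; G = 1 + 9*u^2
Gamma^k_ij = (1/2) g^{kl} (d_i g_jl + d_j g_il - d_l g_ij), with g^inv = (1/(EG-F^2)) [[G, -F], [-F, E]]
first partials: E_u = -36*u*v + 36*u^3, E_v = 18*v - 18*u^2, F_u = 9*v - 27*u^2, F_v = 9*u, G_u = 18*u, G_v = 0
D = EG - F^2 = 1 + 9*v^2 + 9*u^2 - 18*u^2*v + 9*u^4
expanded: Gamma^u_uu = (G E_u - 2F F_u + F E_v)/(2D), Gamma^u_uv = (G E_v - F G_u)/(2D), Gamma^u_vv = (2G F_v - G G_u - F G_v)/(2D), Gamma^v_uu = (2E F_u - E E_v - F E_u)/(2D), Gamma^v_uv = (E G_u - F E_v)/(2D), Gamma^v_vv = (E G_v - 2F F_v + F G_u)/(2D); substitute and cancel common factors


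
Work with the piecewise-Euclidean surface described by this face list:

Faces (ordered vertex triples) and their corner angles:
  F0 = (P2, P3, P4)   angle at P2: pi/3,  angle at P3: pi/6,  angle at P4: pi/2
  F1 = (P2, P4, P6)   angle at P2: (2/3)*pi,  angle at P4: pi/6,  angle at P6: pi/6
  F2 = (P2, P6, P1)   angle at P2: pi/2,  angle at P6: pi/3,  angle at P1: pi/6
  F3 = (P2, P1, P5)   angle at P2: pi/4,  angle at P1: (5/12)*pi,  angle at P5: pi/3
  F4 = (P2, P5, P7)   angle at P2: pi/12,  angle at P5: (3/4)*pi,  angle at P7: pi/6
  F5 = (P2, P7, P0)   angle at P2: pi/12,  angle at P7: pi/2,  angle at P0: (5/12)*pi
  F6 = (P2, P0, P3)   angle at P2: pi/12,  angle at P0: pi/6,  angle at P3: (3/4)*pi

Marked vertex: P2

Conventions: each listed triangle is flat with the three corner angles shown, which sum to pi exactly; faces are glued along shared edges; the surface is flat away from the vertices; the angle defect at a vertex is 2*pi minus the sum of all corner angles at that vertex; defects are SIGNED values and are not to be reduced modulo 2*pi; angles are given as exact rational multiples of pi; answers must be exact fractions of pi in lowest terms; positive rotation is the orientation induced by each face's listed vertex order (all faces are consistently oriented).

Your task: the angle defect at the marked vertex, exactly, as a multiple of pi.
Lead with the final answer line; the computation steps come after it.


Answer: defect(P2) = 0

Sum of corner angles at P2: 2*pi
defect = 2*pi - 2*pi


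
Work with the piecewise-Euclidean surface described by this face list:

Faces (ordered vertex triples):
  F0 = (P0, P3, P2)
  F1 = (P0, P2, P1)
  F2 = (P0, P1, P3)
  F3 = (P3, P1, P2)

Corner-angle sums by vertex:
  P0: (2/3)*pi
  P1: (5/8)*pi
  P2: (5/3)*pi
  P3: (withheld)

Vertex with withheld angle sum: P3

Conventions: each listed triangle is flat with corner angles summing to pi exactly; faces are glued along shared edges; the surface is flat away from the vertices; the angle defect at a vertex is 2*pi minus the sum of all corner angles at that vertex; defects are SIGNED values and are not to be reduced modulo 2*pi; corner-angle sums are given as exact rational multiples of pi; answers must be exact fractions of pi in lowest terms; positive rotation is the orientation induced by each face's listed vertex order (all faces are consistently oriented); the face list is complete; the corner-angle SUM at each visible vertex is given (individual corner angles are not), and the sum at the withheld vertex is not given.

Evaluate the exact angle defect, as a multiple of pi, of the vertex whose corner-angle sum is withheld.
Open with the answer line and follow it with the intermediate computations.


Answer: defect(P3) = (23/24)*pi

V = 4, E = 6, F = 4; chi = V - E + F = 2
Gauss-Bonnet: total defect = 2*pi*chi = 4*pi; visible defects sum to (73/24)*pi


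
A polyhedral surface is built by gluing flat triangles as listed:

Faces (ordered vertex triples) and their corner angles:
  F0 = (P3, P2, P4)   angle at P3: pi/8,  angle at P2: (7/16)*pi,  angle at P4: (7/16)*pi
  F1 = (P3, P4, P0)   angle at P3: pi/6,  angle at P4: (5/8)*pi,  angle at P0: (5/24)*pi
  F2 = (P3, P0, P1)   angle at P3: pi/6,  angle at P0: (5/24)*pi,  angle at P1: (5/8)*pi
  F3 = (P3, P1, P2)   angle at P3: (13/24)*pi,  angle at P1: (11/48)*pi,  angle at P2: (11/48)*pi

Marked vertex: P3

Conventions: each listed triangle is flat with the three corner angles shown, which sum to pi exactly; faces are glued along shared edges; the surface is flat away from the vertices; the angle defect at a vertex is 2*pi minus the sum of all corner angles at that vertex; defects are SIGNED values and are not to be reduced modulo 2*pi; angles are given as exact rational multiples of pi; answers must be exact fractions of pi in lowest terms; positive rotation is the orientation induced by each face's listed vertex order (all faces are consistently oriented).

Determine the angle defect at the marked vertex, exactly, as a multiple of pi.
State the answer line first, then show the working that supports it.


Answer: defect(P3) = pi

Sum of corner angles at P3: pi
defect = 2*pi - pi


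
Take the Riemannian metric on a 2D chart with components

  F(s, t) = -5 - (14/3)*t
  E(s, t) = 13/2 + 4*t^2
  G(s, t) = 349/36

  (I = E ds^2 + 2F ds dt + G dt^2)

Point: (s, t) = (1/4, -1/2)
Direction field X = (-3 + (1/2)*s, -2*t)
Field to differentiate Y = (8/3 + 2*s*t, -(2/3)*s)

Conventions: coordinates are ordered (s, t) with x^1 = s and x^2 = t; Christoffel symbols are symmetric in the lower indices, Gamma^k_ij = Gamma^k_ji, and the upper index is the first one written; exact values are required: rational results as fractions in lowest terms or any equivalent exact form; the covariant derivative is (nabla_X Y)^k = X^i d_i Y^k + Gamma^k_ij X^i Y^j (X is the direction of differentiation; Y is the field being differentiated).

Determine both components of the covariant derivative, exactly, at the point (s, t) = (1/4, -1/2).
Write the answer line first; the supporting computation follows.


Answer: (nabla_X Y)^s = 703615/340056, (nabla_X Y)^t = 586/4723

E = 15/2, F = -8/3, G = 349/36 at the point
E_s = 0, E_t = -4, F_s = 0, F_t = -14/3, G_s = 0, G_t = 0
EG - F^2 = 4723/72;  g^inv = (72/4723) * [[349/36, 8/3], [8/3, 15/2]]
first-kind symbols [ij,l] = (1/2)(d_i g_jl + d_j g_il - d_l g_ij): [ss,s] = E_s/2 = 0, [ss,t] = F_s - E_t/2 = 2, [st,s] = E_t/2 = -2, [st,t] = G_s/2 = 0, [tt,s] = F_t - G_s/2 = -14/3, [tt,t] = G_t/2 = 0
Gamma^s_ij = (G*[ij,s] - F*[ij,t])/(EG - F^2), Gamma^t_ij = (E*[ij,t] - F*[ij,s])/(EG - F^2)
Gamma_sss = 384/4723, Gamma_sst = -1396/4723, Gamma_stt = -9772/14169, Gamma_tss = 1080/4723, Gamma_tst = -384/4723, Gamma_ttt = -896/4723
X = (-23/8, 1), Y = (29/12, -1/6) at the point


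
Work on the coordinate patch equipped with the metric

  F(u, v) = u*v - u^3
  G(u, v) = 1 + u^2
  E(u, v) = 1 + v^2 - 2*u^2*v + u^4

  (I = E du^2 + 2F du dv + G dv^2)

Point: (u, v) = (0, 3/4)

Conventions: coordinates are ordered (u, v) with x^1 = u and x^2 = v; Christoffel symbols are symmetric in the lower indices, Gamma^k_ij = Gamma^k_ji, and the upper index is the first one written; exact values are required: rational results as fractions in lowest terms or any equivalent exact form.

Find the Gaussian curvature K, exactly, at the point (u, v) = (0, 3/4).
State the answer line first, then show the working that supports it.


Answer: K = -256/625

E = 25/16, F = 0, G = 1, EG - F^2 = 25/16 at the point
E_u = 0, E_v = 3/2, F_u = 3/4, F_v = 0, G_u = 0, G_v = 0
E_vv = 2, F_uv = 1, G_uu = 2
Compute both Brioschi determinants and normalise by (EG - F^2)^2.
M1 = [[-E_vv/2 + F_uv - G_uu/2, E_u/2, F_u - E_v/2], [F_v - G_u/2, E, F], [G_v/2, F, G]] = [[-1, 0, 0], [0, 25/16, 0], [0, 0, 1]]; det M1 = -25/16
M2 = [[0, E_v/2, G_u/2], [E_v/2, E, F], [G_u/2, F, G]] = [[0, 3/4, 0], [3/4, 25/16, 0], [0, 0, 1]]; det M2 = -9/16
det M1 - det M2 = -1; K = -1 / (25/16)^2 = -256/625


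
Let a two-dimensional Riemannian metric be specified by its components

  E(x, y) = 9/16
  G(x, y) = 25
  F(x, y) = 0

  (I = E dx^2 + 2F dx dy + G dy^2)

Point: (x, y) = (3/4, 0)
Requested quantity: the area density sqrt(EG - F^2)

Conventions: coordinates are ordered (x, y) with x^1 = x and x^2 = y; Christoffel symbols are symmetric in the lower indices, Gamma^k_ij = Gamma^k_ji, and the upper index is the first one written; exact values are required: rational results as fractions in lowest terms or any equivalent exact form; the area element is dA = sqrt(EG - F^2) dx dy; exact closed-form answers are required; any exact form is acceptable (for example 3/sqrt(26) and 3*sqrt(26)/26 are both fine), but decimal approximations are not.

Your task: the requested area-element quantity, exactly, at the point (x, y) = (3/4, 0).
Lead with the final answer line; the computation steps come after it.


Answer: sqrt(EG - F^2) = 15/4

E = 9/16, F = 0, G = 25; EG - F^2 = 225/16


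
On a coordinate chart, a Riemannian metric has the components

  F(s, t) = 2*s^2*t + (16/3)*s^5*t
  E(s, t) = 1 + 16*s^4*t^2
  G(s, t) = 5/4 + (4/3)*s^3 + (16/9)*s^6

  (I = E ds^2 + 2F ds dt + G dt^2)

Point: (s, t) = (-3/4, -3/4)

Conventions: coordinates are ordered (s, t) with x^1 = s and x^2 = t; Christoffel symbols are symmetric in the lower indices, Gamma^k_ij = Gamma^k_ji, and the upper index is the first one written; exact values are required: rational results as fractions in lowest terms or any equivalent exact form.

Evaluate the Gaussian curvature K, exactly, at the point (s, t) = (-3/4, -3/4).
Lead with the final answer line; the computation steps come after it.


Answer: K = -82944/243049

E = 985/256, F = 27/256, G = 257/256, EG - F^2 = 493/128 at the point
E_s = -243/16, E_t = -243/32, F_s = -261/64, F_t = -9/64, G_s = -9/32, G_t = 0
E_tt = 81/8, F_st = 87/16, G_ss = 87/8
Compute both Brioschi determinants and normalise by (EG - F^2)^2.
M1 = [[-E_tt/2 + F_st - G_ss/2, E_s/2, F_s - E_t/2], [F_t - G_s/2, E, F], [G_t/2, F, G]] = [[-81/16, -243/32, -9/32], [0, 985/256, 27/256], [0, 27/256, 257/256]]; det M1 = -39933/2048
M2 = [[0, E_t/2, G_s/2], [E_t/2, E, F], [G_s/2, F, G]] = [[0, -243/64, -9/64], [-243/64, 985/256, 27/256], [-9/64, 27/256, 257/256]]; det M2 = -29565/2048
det M1 - det M2 = -81/16; K = -81/16 / (493/128)^2 = -82944/243049


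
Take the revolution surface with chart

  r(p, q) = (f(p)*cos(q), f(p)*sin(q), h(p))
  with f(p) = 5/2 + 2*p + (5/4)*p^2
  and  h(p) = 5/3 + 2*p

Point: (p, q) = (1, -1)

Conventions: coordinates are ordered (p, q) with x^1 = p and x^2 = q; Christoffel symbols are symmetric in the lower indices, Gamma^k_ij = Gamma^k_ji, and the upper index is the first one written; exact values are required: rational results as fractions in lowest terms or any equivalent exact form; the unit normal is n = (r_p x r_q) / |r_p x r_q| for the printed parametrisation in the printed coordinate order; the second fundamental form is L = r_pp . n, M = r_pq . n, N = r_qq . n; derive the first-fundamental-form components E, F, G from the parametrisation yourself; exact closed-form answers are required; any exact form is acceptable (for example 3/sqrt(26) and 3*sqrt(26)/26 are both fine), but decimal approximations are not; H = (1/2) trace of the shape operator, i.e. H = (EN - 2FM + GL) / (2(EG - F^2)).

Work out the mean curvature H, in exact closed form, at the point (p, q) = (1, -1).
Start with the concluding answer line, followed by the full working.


Answer: H = 316*sqrt(97)/216407

f = 23/4, f' = 9/2, f'' = 5/2, h' = 2, h'' = 0
E = 97/4, F = 0, G = 529/16; answer radicand W^2 = 97/4
unnormalised second-form numerators: l = -5, m = 0, n = 23/2; L = l/sqrt(97/4), and similarly M = m/sqrt(W^2), N = n/sqrt(W^2)
H = (E*n - 2*F*m + G*l) / (2*(EG - F^2)*sqrt(W^2)); E*n - 2*F*m + G*l = 1817/16, EG - F^2 = 51313/64, so H = (158/2231)/sqrt(97/4)


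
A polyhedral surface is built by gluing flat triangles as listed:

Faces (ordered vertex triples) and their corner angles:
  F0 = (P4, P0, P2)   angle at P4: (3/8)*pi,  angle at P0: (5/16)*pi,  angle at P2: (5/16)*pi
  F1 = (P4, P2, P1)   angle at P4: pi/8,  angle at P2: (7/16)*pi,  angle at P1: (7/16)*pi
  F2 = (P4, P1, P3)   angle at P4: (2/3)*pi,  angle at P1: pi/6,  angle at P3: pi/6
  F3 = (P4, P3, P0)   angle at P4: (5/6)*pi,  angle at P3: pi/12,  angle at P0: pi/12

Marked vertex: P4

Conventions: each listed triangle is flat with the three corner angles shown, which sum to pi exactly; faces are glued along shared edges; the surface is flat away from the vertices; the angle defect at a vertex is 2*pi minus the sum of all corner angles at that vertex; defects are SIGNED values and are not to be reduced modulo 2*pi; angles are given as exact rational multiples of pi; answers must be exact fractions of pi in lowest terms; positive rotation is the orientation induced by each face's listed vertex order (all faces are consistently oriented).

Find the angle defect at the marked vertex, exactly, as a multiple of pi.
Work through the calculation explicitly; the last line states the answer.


Sum of corner angles at P4: 2*pi
defect = 2*pi - 2*pi

Answer: defect(P4) = 0


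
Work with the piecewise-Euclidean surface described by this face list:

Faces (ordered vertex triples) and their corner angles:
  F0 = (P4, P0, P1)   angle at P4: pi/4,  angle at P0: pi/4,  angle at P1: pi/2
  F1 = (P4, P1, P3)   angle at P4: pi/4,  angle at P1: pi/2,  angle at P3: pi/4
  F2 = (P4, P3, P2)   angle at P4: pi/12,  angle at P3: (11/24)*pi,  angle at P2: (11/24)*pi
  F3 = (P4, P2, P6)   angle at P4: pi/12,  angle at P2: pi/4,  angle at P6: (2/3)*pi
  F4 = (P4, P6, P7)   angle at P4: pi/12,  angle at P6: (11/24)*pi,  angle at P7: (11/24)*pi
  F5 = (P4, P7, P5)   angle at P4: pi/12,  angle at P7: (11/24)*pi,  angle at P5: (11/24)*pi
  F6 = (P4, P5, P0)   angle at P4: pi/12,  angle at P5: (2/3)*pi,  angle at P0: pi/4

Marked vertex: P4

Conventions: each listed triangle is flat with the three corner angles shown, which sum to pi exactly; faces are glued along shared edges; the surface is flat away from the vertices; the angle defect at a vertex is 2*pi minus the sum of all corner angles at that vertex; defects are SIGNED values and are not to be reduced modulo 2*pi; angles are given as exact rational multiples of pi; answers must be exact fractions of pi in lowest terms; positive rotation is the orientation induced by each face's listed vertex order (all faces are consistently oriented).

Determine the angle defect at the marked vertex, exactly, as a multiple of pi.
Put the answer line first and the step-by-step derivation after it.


Answer: defect(P4) = (13/12)*pi

Sum of corner angles at P4: (11/12)*pi
defect = 2*pi - (11/12)*pi


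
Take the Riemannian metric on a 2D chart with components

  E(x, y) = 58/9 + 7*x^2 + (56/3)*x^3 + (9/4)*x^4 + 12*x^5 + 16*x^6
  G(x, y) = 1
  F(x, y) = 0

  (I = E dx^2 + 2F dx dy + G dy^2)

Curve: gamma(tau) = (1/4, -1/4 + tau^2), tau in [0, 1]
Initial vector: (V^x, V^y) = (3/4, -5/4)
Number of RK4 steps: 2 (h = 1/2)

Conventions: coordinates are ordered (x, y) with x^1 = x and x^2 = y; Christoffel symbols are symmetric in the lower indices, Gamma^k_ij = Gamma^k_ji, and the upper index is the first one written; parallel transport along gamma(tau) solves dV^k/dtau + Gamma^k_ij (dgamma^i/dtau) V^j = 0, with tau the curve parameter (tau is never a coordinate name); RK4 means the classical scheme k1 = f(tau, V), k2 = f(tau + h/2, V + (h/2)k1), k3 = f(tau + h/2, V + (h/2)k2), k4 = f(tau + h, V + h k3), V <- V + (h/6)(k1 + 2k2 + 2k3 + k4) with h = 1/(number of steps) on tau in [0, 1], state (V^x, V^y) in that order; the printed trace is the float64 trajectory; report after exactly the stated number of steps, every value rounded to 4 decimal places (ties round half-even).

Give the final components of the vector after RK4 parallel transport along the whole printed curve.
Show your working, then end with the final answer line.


gamma'(tau) = (0, 2*tau); f(tau, V)^k = -Gamma^k_ij(gamma(tau)) gamma'^i(tau) V^j; h = 1/2; intermediate values shown to 6 dp
curve data and Christoffel symbols at the stage parameters:
  tau = 0.000000: gamma = (0.250000, -0.250000), gamma' = (0.000000, 0.000000); Gamma_xxx = 0.518805, Gamma_xxy = 0.000000, Gamma_xyy = 0.000000, Gamma_yxx = 0.000000, Gamma_yxy = 0.000000, Gamma_yyy = 0.000000
  tau = 0.250000: gamma = (0.250000, -0.187500), gamma' = (0.000000, 0.500000); Gamma_xxx = 0.518805, Gamma_xxy = 0.000000, Gamma_xyy = 0.000000, Gamma_yxx = 0.000000, Gamma_yxy = 0.000000, Gamma_yyy = 0.000000
  tau = 0.500000: gamma = (0.250000, 0.000000), gamma' = (0.000000, 1.000000); Gamma_xxx = 0.518805, Gamma_xxy = 0.000000, Gamma_xyy = 0.000000, Gamma_yxx = 0.000000, Gamma_yxy = 0.000000, Gamma_yyy = 0.000000
  tau = 0.750000: gamma = (0.250000, 0.312500), gamma' = (0.000000, 1.500000); Gamma_xxx = 0.518805, Gamma_xxy = 0.000000, Gamma_xyy = 0.000000, Gamma_yxx = 0.000000, Gamma_yxy = 0.000000, Gamma_yyy = 0.000000
  tau = 1.000000: gamma = (0.250000, 0.750000), gamma' = (0.000000, 2.000000); Gamma_xxx = 0.518805, Gamma_xxy = 0.000000, Gamma_xyy = 0.000000, Gamma_yxx = 0.000000, Gamma_yxy = 0.000000, Gamma_yyy = 0.000000
step 0: V^x = 0.7500, V^y = -1.2500
step 1: k1 = (0.000000, 0.000000), k2 = (0.000000, 0.000000), k3 = (0.000000, 0.000000), k4 = (0.000000, 0.000000); V <- V + (h/6)(k1 + 2k2 + 2k3 + k4): V^x = 0.7500, V^y = -1.2500
step 2: k1 = (0.000000, 0.000000), k2 = (0.000000, 0.000000), k3 = (0.000000, 0.000000), k4 = (0.000000, 0.000000); V <- V + (h/6)(k1 + 2k2 + 2k3 + k4): V^x = 0.7500, V^y = -1.2500

Answer: V^x = 0.7500, V^y = -1.2500


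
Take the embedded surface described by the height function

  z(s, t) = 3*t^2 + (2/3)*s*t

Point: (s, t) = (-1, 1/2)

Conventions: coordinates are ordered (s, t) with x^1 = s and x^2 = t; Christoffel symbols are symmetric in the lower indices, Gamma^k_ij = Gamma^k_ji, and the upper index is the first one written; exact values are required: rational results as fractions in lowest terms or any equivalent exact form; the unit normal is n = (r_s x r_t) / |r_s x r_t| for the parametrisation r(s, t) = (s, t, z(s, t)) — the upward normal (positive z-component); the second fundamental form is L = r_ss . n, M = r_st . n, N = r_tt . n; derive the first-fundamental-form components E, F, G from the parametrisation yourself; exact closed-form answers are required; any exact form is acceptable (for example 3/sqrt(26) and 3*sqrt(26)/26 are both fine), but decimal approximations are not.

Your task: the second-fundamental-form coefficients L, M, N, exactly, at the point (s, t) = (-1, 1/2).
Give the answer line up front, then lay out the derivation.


Answer: L = 0, M = 2*sqrt(59)/59, N = 18*sqrt(59)/59

z_s = 1/3, z_t = 7/3, z_ss = 0, z_st = 2/3, z_tt = 6
E = 10/9, F = 7/9, G = 58/9; answer radicand W^2 = 59/9
unnormalised second-form numerators: l = 0, m = 2/3, n = 6; L = l/sqrt(59/9), and similarly M = m/sqrt(W^2), N = n/sqrt(W^2)


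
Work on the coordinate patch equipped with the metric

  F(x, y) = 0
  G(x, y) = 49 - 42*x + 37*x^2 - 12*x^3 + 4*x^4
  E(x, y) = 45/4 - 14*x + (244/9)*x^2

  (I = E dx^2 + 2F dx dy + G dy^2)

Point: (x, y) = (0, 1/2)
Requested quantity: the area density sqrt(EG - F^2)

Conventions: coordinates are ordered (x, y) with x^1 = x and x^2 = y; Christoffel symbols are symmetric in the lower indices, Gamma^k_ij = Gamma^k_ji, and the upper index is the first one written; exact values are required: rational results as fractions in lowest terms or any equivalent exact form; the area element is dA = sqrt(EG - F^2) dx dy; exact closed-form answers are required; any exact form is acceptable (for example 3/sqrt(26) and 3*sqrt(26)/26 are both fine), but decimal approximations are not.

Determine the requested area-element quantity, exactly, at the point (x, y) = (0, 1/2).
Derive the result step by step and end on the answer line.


E = 45/4, F = 0, G = 49; EG - F^2 = 2205/4

Answer: sqrt(EG - F^2) = 21*sqrt(5)/2


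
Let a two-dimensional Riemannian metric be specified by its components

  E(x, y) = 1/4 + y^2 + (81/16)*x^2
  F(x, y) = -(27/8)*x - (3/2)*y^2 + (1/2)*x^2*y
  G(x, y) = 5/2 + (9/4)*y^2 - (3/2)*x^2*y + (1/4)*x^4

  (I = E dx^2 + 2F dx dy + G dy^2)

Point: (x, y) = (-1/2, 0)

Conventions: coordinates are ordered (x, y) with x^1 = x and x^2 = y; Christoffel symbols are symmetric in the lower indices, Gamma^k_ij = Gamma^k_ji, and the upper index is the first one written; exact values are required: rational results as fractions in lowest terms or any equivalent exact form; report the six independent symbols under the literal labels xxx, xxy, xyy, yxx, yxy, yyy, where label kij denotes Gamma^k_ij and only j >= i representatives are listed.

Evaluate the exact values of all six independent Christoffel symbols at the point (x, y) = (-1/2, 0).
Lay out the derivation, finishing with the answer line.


E = 97/64, F = 27/16, G = 161/64 at the point
E_x = -81/16, E_y = 0, F_x = -27/8, F_y = 1/8, G_x = -1/8, G_y = -3/8
EG - F^2 = 3953/4096;  g^inv = (4096/3953) * [[161/64, -27/16], [-27/16, 97/64]]
first-kind symbols [ij,l] = (1/2)(d_i g_jl + d_j g_il - d_l g_ij): [xx,x] = E_x/2 = -81/32, [xx,y] = F_x - E_y/2 = -27/8, [xy,x] = E_y/2 = 0, [xy,y] = G_x/2 = -1/16, [yy,x] = F_y - G_x/2 = 3/16, [yy,y] = G_y/2 = -3/16
Gamma^x_ij = (G*[ij,x] - F*[ij,y])/(EG - F^2), Gamma^y_ij = (E*[ij,y] - F*[ij,x])/(EG - F^2)

Answer: Gamma_xxx = -2754/3953, Gamma_xxy = 432/3953, Gamma_xyy = 3228/3953, Gamma_yxx = -3456/3953, Gamma_yxy = -388/3953, Gamma_yyy = -2460/3953


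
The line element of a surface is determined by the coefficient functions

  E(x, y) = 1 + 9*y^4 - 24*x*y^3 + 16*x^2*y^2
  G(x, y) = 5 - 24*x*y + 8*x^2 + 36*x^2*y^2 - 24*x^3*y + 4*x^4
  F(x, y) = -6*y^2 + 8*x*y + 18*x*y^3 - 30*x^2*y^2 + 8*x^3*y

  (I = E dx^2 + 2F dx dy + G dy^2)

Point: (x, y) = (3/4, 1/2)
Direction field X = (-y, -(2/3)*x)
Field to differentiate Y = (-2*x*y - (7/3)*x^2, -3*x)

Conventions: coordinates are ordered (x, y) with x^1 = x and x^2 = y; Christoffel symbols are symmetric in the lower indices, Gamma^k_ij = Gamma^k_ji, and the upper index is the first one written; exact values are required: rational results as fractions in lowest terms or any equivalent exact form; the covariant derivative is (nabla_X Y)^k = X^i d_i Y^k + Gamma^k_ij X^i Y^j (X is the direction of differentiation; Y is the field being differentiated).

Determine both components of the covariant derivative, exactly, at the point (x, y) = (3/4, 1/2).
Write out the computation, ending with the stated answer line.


E = 25/16, F = 21/32, G = 113/64 at the point
E_x = 3, E_y = 0, F_x = 7/4, F_y = -27/8, G_x = 0, G_y = -63/8
EG - F^2 = 149/64;  g^inv = (64/149) * [[113/64, -21/32], [-21/32, 25/16]]
first-kind symbols [ij,l] = (1/2)(d_i g_jl + d_j g_il - d_l g_ij): [xx,x] = E_x/2 = 3/2, [xx,y] = F_x - E_y/2 = 7/4, [xy,x] = E_y/2 = 0, [xy,y] = G_x/2 = 0, [yy,x] = F_y - G_x/2 = -27/8, [yy,y] = G_y/2 = -63/16
Gamma^x_ij = (G*[ij,x] - F*[ij,y])/(EG - F^2), Gamma^y_ij = (E*[ij,y] - F*[ij,x])/(EG - F^2)
Gamma_xxx = 96/149, Gamma_xxy = 0, Gamma_xyy = -216/149, Gamma_yxx = 112/149, Gamma_yxy = 0, Gamma_yyy = -252/149
X = (-1/2, -1/2), Y = (-33/16, -9/4) at the point

Answer: (nabla_X Y)^x = 303/149, (nabla_X Y)^y = 111/298


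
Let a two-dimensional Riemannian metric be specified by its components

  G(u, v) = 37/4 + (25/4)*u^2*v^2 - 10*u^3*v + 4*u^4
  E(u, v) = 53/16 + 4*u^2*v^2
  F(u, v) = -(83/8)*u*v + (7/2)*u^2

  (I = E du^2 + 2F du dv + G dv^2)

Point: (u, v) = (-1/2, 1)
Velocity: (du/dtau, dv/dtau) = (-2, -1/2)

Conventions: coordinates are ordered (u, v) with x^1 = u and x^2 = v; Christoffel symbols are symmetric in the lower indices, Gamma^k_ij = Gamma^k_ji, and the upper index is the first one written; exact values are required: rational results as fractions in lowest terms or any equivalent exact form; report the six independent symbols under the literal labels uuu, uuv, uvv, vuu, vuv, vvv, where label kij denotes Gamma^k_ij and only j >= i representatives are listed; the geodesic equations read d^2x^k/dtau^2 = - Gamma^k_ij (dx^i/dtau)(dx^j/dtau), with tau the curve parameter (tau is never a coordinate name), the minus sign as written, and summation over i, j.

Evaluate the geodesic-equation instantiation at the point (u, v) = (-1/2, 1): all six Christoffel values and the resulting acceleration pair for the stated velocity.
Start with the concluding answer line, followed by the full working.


Answer: Gamma_uuu = 8391/2092, Gamma_uuv = 7687/2092, Gamma_uvv = 18889/2092, Gamma_vuu = -6659/2092, Gamma_vuv = -5123/2092, Gamma_vvv = -8929/2092; accelerations (d^2u/dtau^2, d^2v/dtau^2) = (-214641/8368, 156457/8368)

E = 69/16, F = 97/16, G = 197/16 at the point
E_u = -4, E_v = 2, F_u = -111/8, F_v = 83/16, G_u = -63/4, G_v = 35/8
EG - F^2 = 523/32;  g^inv = (32/523) * [[197/16, -97/16], [-97/16, 69/16]]
first-kind symbols [ij,l] = (1/2)(d_i g_jl + d_j g_il - d_l g_ij): [uu,u] = E_u/2 = -2, [uu,v] = F_u - E_v/2 = -119/8, [uv,u] = E_v/2 = 1, [uv,v] = G_u/2 = -63/8, [vv,u] = F_v - G_u/2 = 209/16, [vv,v] = G_v/2 = 35/16
Gamma^u_ij = (G*[ij,u] - F*[ij,v])/(EG - F^2), Gamma^v_ij = (E*[ij,v] - F*[ij,u])/(EG - F^2)
Gamma_uuu = 8391/2092, Gamma_uuv = 7687/2092, Gamma_uvv = 18889/2092, Gamma_vuu = -6659/2092, Gamma_vuv = -5123/2092, Gamma_vvv = -8929/2092
d^2u/dtau^2 = -(Gamma_uuu*(-2)^2 + 2*Gamma_uuv*(-2)*(-1/2) + Gamma_uvv*(-1/2)^2) = -214641/8368
d^2v/dtau^2 = -(Gamma_vuu*(-2)^2 + 2*Gamma_vuv*(-2)*(-1/2) + Gamma_vvv*(-1/2)^2) = 156457/8368


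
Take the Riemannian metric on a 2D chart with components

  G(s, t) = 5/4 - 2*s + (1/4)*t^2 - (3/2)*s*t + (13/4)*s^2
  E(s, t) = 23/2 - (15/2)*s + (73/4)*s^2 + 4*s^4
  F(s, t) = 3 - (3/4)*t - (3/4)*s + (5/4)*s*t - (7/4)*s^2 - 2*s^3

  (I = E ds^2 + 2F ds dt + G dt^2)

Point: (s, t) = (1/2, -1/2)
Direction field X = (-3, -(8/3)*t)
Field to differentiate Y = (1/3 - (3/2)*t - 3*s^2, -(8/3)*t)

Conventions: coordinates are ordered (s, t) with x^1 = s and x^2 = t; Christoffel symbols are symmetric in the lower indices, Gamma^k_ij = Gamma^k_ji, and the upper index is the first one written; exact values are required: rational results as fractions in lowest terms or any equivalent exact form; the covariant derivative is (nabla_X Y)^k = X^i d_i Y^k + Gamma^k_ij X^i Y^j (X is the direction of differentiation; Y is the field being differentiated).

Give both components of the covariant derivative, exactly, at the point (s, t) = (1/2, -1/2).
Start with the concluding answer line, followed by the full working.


Answer: (nabla_X Y)^s = 26203/4275, (nabla_X Y)^t = -38891/17100

E = 201/16, F = 2, G = 3/2 at the point
E_s = 51/4, E_t = 0, F_s = -37/8, F_t = -1/8, G_s = 2, G_t = -1
EG - F^2 = 475/32;  g^inv = (32/475) * [[3/2, -2], [-2, 201/16]]
first-kind symbols [ij,l] = (1/2)(d_i g_jl + d_j g_il - d_l g_ij): [ss,s] = E_s/2 = 51/8, [ss,t] = F_s - E_t/2 = -37/8, [st,s] = E_t/2 = 0, [st,t] = G_s/2 = 1, [tt,s] = F_t - G_s/2 = -9/8, [tt,t] = G_t/2 = -1/2
Gamma^s_ij = (G*[ij,s] - F*[ij,t])/(EG - F^2), Gamma^t_ij = (E*[ij,t] - F*[ij,s])/(EG - F^2)
Gamma_sss = 602/475, Gamma_sst = -64/475, Gamma_stt = -22/475, Gamma_tss = -9069/1900, Gamma_tst = 402/475, Gamma_ttt = -129/475
X = (-3, 4/3), Y = (1/3, 4/3) at the point


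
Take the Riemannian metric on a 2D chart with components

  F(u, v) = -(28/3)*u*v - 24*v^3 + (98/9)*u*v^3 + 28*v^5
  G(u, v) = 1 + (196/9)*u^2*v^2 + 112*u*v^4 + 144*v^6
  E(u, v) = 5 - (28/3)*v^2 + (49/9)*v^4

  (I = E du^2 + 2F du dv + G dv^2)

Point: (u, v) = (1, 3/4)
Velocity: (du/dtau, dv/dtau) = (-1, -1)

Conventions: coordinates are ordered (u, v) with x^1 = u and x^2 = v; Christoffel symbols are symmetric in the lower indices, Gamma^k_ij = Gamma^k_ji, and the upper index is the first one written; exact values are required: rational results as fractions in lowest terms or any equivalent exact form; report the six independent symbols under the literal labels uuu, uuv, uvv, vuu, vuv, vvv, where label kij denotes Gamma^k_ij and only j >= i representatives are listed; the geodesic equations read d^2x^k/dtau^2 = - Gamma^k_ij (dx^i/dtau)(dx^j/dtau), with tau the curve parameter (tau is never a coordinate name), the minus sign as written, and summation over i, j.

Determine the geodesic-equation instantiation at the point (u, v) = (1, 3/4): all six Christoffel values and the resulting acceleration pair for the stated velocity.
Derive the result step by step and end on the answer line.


E = 377/256, F = -1507/256, G = 19025/256 at the point
E_u = 0, E_v = -77/16, F_u = -77/32, F_v = 2465/192, G_u = 959/16, G_v = 40963/96
EG - F^2 = 9573/128;  g^inv = (128/9573) * [[19025/256, 1507/256], [1507/256, 377/256]]
first-kind symbols [ij,l] = (1/2)(d_i g_jl + d_j g_il - d_l g_ij): [uu,u] = E_u/2 = 0, [uu,v] = F_u - E_v/2 = 0, [uv,u] = E_v/2 = -77/32, [uv,v] = G_u/2 = 959/32, [vv,u] = F_v - G_u/2 = -3289/192, [vv,v] = G_v/2 = 40963/192
Gamma^u_ij = (G*[ij,u] - F*[ij,v])/(EG - F^2), Gamma^v_ij = (E*[ij,v] - F*[ij,u])/(EG - F^2)
Gamma_uuu = 0, Gamma_uuv = -308/9573, Gamma_uvv = -6578/28719, Gamma_vuu = 0, Gamma_vuv = 3836/9573, Gamma_vvv = 81926/28719
d^2u/dtau^2 = -(Gamma_uuu*(-1)^2 + 2*Gamma_uuv*(-1)*(-1) + Gamma_uvv*(-1)^2) = 8426/28719
d^2v/dtau^2 = -(Gamma_vuu*(-1)^2 + 2*Gamma_vuv*(-1)*(-1) + Gamma_vvv*(-1)^2) = -104942/28719

Answer: Gamma_uuu = 0, Gamma_uuv = -308/9573, Gamma_uvv = -6578/28719, Gamma_vuu = 0, Gamma_vuv = 3836/9573, Gamma_vvv = 81926/28719; accelerations (d^2u/dtau^2, d^2v/dtau^2) = (8426/28719, -104942/28719)


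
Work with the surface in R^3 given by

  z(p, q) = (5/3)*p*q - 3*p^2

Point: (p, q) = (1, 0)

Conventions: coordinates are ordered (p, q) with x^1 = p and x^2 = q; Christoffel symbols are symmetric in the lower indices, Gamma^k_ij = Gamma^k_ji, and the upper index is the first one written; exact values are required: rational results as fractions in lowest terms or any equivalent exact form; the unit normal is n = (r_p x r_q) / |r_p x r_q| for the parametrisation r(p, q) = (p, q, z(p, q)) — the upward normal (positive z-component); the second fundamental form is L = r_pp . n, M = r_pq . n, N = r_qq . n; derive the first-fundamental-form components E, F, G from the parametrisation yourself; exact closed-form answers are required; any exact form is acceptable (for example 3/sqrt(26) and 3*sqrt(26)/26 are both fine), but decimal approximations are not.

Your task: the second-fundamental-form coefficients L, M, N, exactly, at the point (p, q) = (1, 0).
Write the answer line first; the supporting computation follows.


Answer: L = -9*sqrt(358)/179, M = 5*sqrt(358)/358, N = 0

z_p = -6, z_q = 5/3, z_pp = -6, z_pq = 5/3, z_qq = 0
E = 37, F = -10, G = 34/9; answer radicand W^2 = 358/9
unnormalised second-form numerators: l = -6, m = 5/3, n = 0; L = l/sqrt(358/9), and similarly M = m/sqrt(W^2), N = n/sqrt(W^2)
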